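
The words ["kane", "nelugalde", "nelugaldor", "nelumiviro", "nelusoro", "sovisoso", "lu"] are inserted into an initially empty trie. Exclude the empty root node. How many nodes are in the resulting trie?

Trace insertions, counting only characters that open a new branch:
  "kane" → 4 new (k, a, n, e)
  "nelugalde" → 9 new (n, e, l, u, g, a, l, d, e)
  "nelugaldor" → prefix "nelugald" already present; 2 new (o, r)
  "nelumiviro" → prefix "nelu" already present; 6 new (m, i, v, i, r, o)
  "nelusoro" → prefix "nelu" already present; 4 new (s, o, r, o)
  "sovisoso" → 8 new (s, o, v, i, s, o, s, o)
  "lu" → 2 new (l, u)
Total nodes = 4 + 9 + 2 + 6 + 4 + 8 + 2 = 35

35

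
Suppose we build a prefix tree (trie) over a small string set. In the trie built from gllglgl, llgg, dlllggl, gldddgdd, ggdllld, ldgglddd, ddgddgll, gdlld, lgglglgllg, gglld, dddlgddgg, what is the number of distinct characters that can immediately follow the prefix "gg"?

2

Follow the path "gg" to its node, then look at its outgoing edges.
Characters that immediately follow "gg" among the stored strings: {d, l}.
That node has 2 child edges.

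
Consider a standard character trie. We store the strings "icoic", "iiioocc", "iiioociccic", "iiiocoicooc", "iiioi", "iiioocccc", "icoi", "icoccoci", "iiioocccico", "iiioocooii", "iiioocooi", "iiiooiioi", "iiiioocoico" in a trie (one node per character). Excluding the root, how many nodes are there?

Insert word by word; a character creates a node only if that edge doesn't already exist:
  "icoic" → 5 new (i, c, o, i, c)
  "iiioocc" → prefix "i" already present; 6 new (i, i, o, o, c, c)
  "iiioociccic" → prefix "iiiooc" already present; 5 new (i, c, c, i, c)
  "iiiocoicooc" → prefix "iiio" already present; 7 new (c, o, i, c, o, o, c)
  "iiioi" → prefix "iiio" already present; 1 new (i)
  "iiioocccc" → prefix "iiioocc" already present; 2 new (c, c)
  "icoi" → prefix "icoi" already present; 0 new (none)
  "icoccoci" → prefix "ico" already present; 5 new (c, c, o, c, i)
  "iiioocccico" → prefix "iiiooccc" already present; 3 new (i, c, o)
  "iiioocooii" → prefix "iiiooc" already present; 4 new (o, o, i, i)
  "iiioocooi" → prefix "iiioocooi" already present; 0 new (none)
  "iiiooiioi" → prefix "iiioo" already present; 4 new (i, i, o, i)
  "iiiioocoico" → prefix "iii" already present; 8 new (i, o, o, c, o, i, c, o)
Total nodes = 5 + 6 + 5 + 7 + 1 + 2 + 0 + 5 + 3 + 4 + 0 + 4 + 8 = 50

50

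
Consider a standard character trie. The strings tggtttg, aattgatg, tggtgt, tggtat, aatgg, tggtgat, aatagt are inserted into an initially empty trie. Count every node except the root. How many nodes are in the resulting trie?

26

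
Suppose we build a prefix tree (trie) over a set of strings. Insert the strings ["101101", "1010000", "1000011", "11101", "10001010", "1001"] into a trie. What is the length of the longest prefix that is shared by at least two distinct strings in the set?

4

Look for the deepest trie node that still has at least two words in its subtree.
e.g. "1000011" and "10001010" share the prefix "1000" of length 4; no pair shares a longer one.
Longest shared-prefix length: 4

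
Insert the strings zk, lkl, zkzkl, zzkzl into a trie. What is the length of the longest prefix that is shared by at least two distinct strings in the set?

2

The deepest shared node is where two words last agree before diverging.
"zk" and "zkzkl" agree on "zk" (2 characters) before diverging; nothing deeper is shared.
Longest shared-prefix length: 2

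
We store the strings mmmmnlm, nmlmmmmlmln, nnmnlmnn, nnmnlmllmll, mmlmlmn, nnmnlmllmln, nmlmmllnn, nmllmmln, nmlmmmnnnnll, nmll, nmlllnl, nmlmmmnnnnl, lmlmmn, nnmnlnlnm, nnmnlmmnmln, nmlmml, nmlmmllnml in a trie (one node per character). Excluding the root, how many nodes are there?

For each word, the new-node count is its length minus the longest prefix already in the trie:
  "mmmmnlm" → 7 new (m, m, m, m, n, l, m)
  "nmlmmmmlmln" → 11 new (n, m, l, m, m, m, m, l, m, l, n)
  "nnmnlmnn" → prefix "n" already present; 7 new (n, m, n, l, m, n, n)
  "nnmnlmllmll" → prefix "nnmnlm" already present; 5 new (l, l, m, l, l)
  "mmlmlmn" → prefix "mm" already present; 5 new (l, m, l, m, n)
  "nnmnlmllmln" → prefix "nnmnlmllml" already present; 1 new (n)
  "nmlmmllnn" → prefix "nmlmm" already present; 4 new (l, l, n, n)
  "nmllmmln" → prefix "nml" already present; 5 new (l, m, m, l, n)
  "nmlmmmnnnnll" → prefix "nmlmmm" already present; 6 new (n, n, n, n, l, l)
  "nmll" → prefix "nmll" already present; 0 new (none)
  "nmlllnl" → prefix "nmll" already present; 3 new (l, n, l)
  "nmlmmmnnnnl" → prefix "nmlmmmnnnnl" already present; 0 new (none)
  "lmlmmn" → 6 new (l, m, l, m, m, n)
  "nnmnlnlnm" → prefix "nnmnl" already present; 4 new (n, l, n, m)
  "nnmnlmmnmln" → prefix "nnmnlm" already present; 5 new (m, n, m, l, n)
  "nmlmml" → prefix "nmlmml" already present; 0 new (none)
  "nmlmmllnml" → prefix "nmlmmlln" already present; 2 new (m, l)
Total nodes = 7 + 11 + 7 + 5 + 5 + 1 + 4 + 5 + 6 + 0 + 3 + 0 + 6 + 4 + 5 + 0 + 2 = 71

71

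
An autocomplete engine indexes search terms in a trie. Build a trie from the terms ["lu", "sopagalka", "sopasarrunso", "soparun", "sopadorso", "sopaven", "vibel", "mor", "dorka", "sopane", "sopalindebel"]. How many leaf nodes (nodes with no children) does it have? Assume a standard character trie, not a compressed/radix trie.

Leaves are exactly the stored words that no other stored word extends.
Those words: "dorka", "lu", "mor", "sopadorso", "sopagalka", "sopalindebel", "sopane", "soparun", "sopasarrunso", "sopaven", "vibel"
Leaf count: 11

11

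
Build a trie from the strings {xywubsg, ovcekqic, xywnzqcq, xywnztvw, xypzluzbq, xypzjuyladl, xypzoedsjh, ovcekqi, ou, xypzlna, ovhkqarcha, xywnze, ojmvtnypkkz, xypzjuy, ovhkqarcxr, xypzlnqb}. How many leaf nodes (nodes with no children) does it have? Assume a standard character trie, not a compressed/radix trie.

A leaf is a node with no children — equivalently, the end of a word that is not a proper prefix of any other stored word.
Those words: "ojmvtnypkkz", "ou", "ovcekqic", "ovhkqarcha", "ovhkqarcxr", "xypzjuyladl", "xypzlna", "xypzlnqb", "xypzluzbq", "xypzoedsjh", "xywnze", "xywnzqcq", "xywnztvw", "xywubsg"
Leaf count: 14

14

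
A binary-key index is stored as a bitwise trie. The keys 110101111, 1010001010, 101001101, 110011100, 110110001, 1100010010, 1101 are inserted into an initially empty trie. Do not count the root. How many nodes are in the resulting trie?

Insert word by word; a character creates a node only if that edge doesn't already exist:
  "110101111" → 9 new (1, 1, 0, 1, 0, 1, 1, 1, 1)
  "1010001010" → prefix "1" already present; 9 new (0, 1, 0, 0, 0, 1, 0, 1, 0)
  "101001101" → prefix "10100" already present; 4 new (1, 1, 0, 1)
  "110011100" → prefix "110" already present; 6 new (0, 1, 1, 1, 0, 0)
  "110110001" → prefix "1101" already present; 5 new (1, 0, 0, 0, 1)
  "1100010010" → prefix "1100" already present; 6 new (0, 1, 0, 0, 1, 0)
  "1101" → prefix "1101" already present; 0 new (none)
Total nodes = 9 + 9 + 4 + 6 + 5 + 6 + 0 = 39

39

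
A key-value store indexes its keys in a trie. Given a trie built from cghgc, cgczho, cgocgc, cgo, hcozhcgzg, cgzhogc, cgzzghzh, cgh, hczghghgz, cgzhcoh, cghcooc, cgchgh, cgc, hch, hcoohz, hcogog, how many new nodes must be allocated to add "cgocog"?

2

Walking "cgocog" from the root, the first 4 characters ("cgoc") follow existing edges; "o" is the first miss.
New nodes needed: |"cgocog"| − 4 = 6 − 4 = 2.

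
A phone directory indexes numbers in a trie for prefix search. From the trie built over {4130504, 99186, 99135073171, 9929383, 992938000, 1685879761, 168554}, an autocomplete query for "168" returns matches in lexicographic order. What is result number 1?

DFS of the "168" subtree visits, in order: "168554", "1685879761"
The 1st is 168554.

168554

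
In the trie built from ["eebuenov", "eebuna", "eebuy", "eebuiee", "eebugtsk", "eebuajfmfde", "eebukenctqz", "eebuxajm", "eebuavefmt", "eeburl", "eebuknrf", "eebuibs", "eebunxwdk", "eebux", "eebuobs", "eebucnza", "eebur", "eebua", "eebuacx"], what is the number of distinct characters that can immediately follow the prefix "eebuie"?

Walk "eebuie" from the root, arriving at one node.
Characters that immediately follow "eebuie" among the stored strings: {e}.
That node has 1 child edge.

1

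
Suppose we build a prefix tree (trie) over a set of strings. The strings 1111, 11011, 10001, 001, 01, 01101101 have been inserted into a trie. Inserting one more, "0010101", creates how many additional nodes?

Walking "0010101" from the root, the first 3 characters ("001") follow existing edges; "0" is the first miss.
So 7 − 3 = 4 new nodes.

4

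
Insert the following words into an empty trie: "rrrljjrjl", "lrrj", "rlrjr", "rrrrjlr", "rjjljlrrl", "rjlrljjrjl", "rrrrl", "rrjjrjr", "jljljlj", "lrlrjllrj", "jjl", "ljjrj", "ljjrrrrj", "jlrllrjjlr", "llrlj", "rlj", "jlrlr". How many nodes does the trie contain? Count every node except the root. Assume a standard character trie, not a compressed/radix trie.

For each word, the new-node count is its length minus the longest prefix already in the trie:
  "rrrljjrjl" → 9 new (r, r, r, l, j, j, r, j, l)
  "lrrj" → 4 new (l, r, r, j)
  "rlrjr" → prefix "r" already present; 4 new (l, r, j, r)
  "rrrrjlr" → prefix "rrr" already present; 4 new (r, j, l, r)
  "rjjljlrrl" → prefix "r" already present; 8 new (j, j, l, j, l, r, r, l)
  "rjlrljjrjl" → prefix "rj" already present; 8 new (l, r, l, j, j, r, j, l)
  "rrrrl" → prefix "rrrr" already present; 1 new (l)
  "rrjjrjr" → prefix "rr" already present; 5 new (j, j, r, j, r)
  "jljljlj" → 7 new (j, l, j, l, j, l, j)
  "lrlrjllrj" → prefix "lr" already present; 7 new (l, r, j, l, l, r, j)
  "jjl" → prefix "j" already present; 2 new (j, l)
  "ljjrj" → prefix "l" already present; 4 new (j, j, r, j)
  "ljjrrrrj" → prefix "ljjr" already present; 4 new (r, r, r, j)
  "jlrllrjjlr" → prefix "jl" already present; 8 new (r, l, l, r, j, j, l, r)
  "llrlj" → prefix "l" already present; 4 new (l, r, l, j)
  "rlj" → prefix "rl" already present; 1 new (j)
  "jlrlr" → prefix "jlrl" already present; 1 new (r)
Total nodes = 9 + 4 + 4 + 4 + 8 + 8 + 1 + 5 + 7 + 7 + 2 + 4 + 4 + 8 + 4 + 1 + 1 = 81

81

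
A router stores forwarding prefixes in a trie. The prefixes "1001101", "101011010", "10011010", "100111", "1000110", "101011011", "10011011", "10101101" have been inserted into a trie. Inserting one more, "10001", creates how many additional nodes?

0

Every character of "10001" already lies on an existing path (it is a prefix of some stored word).
No new nodes are needed: 0.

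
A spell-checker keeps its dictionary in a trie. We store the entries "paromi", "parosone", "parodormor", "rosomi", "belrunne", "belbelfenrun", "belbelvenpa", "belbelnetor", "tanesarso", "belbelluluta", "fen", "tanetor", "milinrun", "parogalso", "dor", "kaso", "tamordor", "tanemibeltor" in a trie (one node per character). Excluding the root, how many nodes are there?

104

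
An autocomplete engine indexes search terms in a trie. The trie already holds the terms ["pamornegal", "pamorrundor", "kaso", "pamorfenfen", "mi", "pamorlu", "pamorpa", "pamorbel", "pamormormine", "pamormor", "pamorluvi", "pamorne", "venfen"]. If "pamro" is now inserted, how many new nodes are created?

"pam" is already a path in the trie; the remaining "ro" must be added.
Each of the 2 remaining characters creates one node.

2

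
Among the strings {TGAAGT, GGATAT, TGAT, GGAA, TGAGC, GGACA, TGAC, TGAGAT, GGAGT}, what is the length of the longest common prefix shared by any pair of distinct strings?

4

Equivalently: take the maximum, over all pairs, of their longest common prefix length.
"TGAGAT" and "TGAGC" agree on "TGAG" (4 characters) before diverging; nothing deeper is shared.
Longest shared-prefix length: 4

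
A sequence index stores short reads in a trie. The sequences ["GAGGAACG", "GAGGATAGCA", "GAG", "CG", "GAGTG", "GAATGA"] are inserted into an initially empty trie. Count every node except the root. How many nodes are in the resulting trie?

21

Count nodes per top-level branch (shared prefixes stored once):
  'C'-branch (CG): 2 nodes
  'G'-branch (GAATGA, GAG, GAGGAACG, GAGGATAGCA, GAGTG): 19 nodes
Sum: 21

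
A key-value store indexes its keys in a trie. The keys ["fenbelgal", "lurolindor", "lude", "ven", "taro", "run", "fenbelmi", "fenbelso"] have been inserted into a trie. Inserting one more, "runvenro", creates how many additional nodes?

5

Walking "runvenro" from the root, the first 3 characters ("run") follow existing edges; "v" is the first miss.
So 8 − 3 = 5 new nodes.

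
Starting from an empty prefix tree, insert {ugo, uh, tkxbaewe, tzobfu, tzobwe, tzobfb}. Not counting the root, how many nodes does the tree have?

Trie structure (* marks end of a word):
(root)
├─ t
│  ├─ k
│  │  └─ x
│  │     └─ b
│  │        └─ a
│  │           └─ e
│  │              └─ w
│  │                 └─ e *
│  └─ z
│     └─ o
│        └─ b
│           ├─ f
│           │  ├─ b *
│           │  └─ u *
│           └─ w
│              └─ e *
└─ u
   ├─ g
   │  └─ o *
   └─ h *
Counting every labelled node above: 20.

20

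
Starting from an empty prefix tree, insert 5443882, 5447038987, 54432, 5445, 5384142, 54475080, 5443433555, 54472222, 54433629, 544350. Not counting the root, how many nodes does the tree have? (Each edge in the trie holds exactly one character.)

Insert word by word; a character creates a node only if that edge doesn't already exist:
  "5443882" → 7 new (5, 4, 4, 3, 8, 8, 2)
  "5447038987" → prefix "544" already present; 7 new (7, 0, 3, 8, 9, 8, 7)
  "54432" → prefix "5443" already present; 1 new (2)
  "5445" → prefix "544" already present; 1 new (5)
  "5384142" → prefix "5" already present; 6 new (3, 8, 4, 1, 4, 2)
  "54475080" → prefix "5447" already present; 4 new (5, 0, 8, 0)
  "5443433555" → prefix "5443" already present; 6 new (4, 3, 3, 5, 5, 5)
  "54472222" → prefix "5447" already present; 4 new (2, 2, 2, 2)
  "54433629" → prefix "5443" already present; 4 new (3, 6, 2, 9)
  "544350" → prefix "5443" already present; 2 new (5, 0)
Total nodes = 7 + 7 + 1 + 1 + 6 + 4 + 6 + 4 + 4 + 2 = 42

42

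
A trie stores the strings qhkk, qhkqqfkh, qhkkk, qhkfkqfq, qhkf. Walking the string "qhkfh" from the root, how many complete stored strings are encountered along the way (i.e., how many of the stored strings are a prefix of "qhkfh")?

1

Check each prefix of "qhkfh" against the stored set — each match is an end-marker on the path.
Prefixes of the query that are stored words: "qhkf"
Count: 1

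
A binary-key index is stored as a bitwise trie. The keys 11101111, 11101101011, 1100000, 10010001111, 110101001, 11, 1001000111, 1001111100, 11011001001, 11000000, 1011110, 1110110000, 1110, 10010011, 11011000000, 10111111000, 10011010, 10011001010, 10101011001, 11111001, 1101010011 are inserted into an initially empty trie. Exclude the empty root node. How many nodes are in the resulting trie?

Count nodes per top-level branch (shared prefixes stored once):
  '1'-branch (1001000111, 10010001111, 10010011, 10011001010, 10011010, 1001111100, 10101011001, 1011110, 10111111000, 11, 1100000, 11000000, 110101001, 1101010011, 11011000000, 11011001001, 1110, 1110110000, 11101101011, 11101111, 11111001): 89 nodes
Sum: 89

89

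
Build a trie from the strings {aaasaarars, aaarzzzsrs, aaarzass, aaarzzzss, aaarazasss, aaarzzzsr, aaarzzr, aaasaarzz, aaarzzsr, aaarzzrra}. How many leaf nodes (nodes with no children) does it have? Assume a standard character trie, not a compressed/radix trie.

Leaves are exactly the stored words that no other stored word extends.
Those words: "aaarazasss", "aaarzass", "aaarzzrra", "aaarzzsr", "aaarzzzsrs", "aaarzzzss", "aaasaarars", "aaasaarzz"
Leaf count: 8

8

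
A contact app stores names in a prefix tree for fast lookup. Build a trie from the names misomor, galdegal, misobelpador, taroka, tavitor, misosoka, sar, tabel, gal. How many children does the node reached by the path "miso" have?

3

Walk "miso" from the root, arriving at one node.
Distinct next characters after "miso": b, m, s.
That node has 3 child edges.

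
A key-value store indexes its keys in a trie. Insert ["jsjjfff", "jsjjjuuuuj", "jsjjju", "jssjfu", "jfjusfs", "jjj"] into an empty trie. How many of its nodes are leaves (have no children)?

Leaves are exactly the stored words that no other stored word extends.
Those words: "jfjusfs", "jjj", "jsjjfff", "jsjjjuuuuj", "jssjfu"
Leaf count: 5

5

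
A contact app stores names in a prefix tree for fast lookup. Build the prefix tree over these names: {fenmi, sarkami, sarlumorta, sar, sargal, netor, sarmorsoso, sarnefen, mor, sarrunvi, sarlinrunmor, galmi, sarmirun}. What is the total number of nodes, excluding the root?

64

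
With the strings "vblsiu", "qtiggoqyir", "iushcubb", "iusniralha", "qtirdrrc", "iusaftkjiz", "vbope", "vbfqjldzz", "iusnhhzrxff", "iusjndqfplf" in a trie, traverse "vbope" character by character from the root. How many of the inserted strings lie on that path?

Walk "vbope" from the root; an end-of-word marker is hit whenever a stored word is a prefix of "vbope".
Prefixes of the query that are stored words: "vbope"
Count: 1

1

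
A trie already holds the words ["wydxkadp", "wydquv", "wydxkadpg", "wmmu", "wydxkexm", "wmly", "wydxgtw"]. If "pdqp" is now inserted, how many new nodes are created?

"pdqp" shares no prefix with any stored word, so all 4 characters open new nodes.
4 − 0 = 4 new nodes.

4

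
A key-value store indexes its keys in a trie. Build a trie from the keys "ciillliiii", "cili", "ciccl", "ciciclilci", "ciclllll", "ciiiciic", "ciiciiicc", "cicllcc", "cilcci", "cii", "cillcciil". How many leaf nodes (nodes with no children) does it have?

A leaf is a node with no children — equivalently, the end of a word that is not a proper prefix of any other stored word.
Those words: "ciccl", "ciciclilci", "cicllcc", "ciclllll", "ciiciiicc", "ciiiciic", "ciillliiii", "cilcci", "cili", "cillcciil"
Leaf count: 10

10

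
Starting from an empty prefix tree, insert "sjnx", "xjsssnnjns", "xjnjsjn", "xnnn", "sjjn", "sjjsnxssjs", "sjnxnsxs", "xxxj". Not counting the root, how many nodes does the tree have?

38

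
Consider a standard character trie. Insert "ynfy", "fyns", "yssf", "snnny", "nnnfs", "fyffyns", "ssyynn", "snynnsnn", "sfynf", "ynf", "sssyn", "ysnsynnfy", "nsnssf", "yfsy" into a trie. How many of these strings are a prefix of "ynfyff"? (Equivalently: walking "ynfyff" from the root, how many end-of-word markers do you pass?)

Check each prefix of "ynfyff" against the stored set — each match is an end-marker on the path.
Prefixes of the query that are stored words: "ynf", "ynfy"
Count: 2

2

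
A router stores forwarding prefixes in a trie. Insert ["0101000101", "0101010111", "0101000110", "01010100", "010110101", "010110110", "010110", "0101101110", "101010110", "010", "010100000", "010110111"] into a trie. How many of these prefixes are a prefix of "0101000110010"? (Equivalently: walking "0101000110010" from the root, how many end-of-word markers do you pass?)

2

Walk "0101000110010" from the root; an end-of-word marker is hit whenever a stored word is a prefix of "0101000110010".
Prefixes of the query that are stored words: "010", "0101000110"
Count: 2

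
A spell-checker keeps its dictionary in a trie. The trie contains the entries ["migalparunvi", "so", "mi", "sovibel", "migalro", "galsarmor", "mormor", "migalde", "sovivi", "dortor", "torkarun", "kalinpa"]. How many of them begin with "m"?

Walk to "m"; the words in its subtree are exactly those with that prefix.
Matches: "mi", "migalde", "migalparunvi", "migalro", "mormor"
Count: 5

5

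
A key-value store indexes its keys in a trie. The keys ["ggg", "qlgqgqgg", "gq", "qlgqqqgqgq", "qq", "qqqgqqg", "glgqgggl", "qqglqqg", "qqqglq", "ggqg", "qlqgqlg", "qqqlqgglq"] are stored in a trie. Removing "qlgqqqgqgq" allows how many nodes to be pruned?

6

A node on "qlgqqqgqgq"'s path can go only if nothing else ends at it or branches off below it.
The suffix "qqgqgq" (6 nodes) is used only by "qlgqqqgqgq"; the node for "qlgq" still has the child "g", so pruning stops there.
Nodes removed: 6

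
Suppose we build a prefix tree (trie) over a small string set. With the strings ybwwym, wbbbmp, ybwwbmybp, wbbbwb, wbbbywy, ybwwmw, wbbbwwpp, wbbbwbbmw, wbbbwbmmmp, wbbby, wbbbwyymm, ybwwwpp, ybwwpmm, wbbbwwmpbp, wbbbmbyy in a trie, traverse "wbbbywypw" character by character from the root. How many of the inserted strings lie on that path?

2

Traverse "wbbbywypw" character by character; count nodes along the way that are marked as word ends.
Prefixes of the query that are stored words: "wbbby", "wbbbywy"
Count: 2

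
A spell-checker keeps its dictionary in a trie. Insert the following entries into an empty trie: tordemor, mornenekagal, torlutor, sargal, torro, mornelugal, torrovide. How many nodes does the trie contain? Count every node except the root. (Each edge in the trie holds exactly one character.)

42

Insert word by word; a character creates a node only if that edge doesn't already exist:
  "tordemor" → 8 new (t, o, r, d, e, m, o, r)
  "mornenekagal" → 12 new (m, o, r, n, e, n, e, k, a, g, a, l)
  "torlutor" → prefix "tor" already present; 5 new (l, u, t, o, r)
  "sargal" → 6 new (s, a, r, g, a, l)
  "torro" → prefix "tor" already present; 2 new (r, o)
  "mornelugal" → prefix "morne" already present; 5 new (l, u, g, a, l)
  "torrovide" → prefix "torro" already present; 4 new (v, i, d, e)
Total nodes = 8 + 12 + 5 + 6 + 2 + 5 + 4 = 42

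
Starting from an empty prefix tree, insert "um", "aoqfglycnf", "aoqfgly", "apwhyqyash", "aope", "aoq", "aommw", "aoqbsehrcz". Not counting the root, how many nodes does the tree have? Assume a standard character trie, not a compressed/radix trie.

Trace insertions, counting only characters that open a new branch:
  "um" → 2 new (u, m)
  "aoqfglycnf" → 10 new (a, o, q, f, g, l, y, c, n, f)
  "aoqfgly" → prefix "aoqfgly" already present; 0 new (none)
  "apwhyqyash" → prefix "a" already present; 9 new (p, w, h, y, q, y, a, s, h)
  "aope" → prefix "ao" already present; 2 new (p, e)
  "aoq" → prefix "aoq" already present; 0 new (none)
  "aommw" → prefix "ao" already present; 3 new (m, m, w)
  "aoqbsehrcz" → prefix "aoq" already present; 7 new (b, s, e, h, r, c, z)
Total nodes = 2 + 10 + 0 + 9 + 2 + 0 + 3 + 7 = 33

33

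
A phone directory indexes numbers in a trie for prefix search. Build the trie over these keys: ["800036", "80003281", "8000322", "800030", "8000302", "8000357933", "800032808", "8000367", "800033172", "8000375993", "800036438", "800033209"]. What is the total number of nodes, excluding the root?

Trie structure (* marks end of a word):
(root)
└─ 8
   └─ 0
      └─ 0
         └─ 0
            └─ 3
               ├─ 0 *
               │  └─ 2 *
               ├─ 2
               │  ├─ 2 *
               │  └─ 8
               │     ├─ 0
               │     │  └─ 8 *
               │     └─ 1 *
               ├─ 3
               │  ├─ 1
               │  │  └─ 7
               │  │     └─ 2 *
               │  └─ 2
               │     └─ 0
               │        └─ 9 *
               ├─ 5
               │  └─ 7
               │     └─ 9
               │        └─ 3
               │           └─ 3 *
               ├─ 6 *
               │  ├─ 4
               │  │  └─ 3
               │  │     └─ 8 *
               │  └─ 7 *
               └─ 7
                  └─ 5
                     └─ 9
                        └─ 9
                           └─ 3 *
Counting every labelled node above: 35.

35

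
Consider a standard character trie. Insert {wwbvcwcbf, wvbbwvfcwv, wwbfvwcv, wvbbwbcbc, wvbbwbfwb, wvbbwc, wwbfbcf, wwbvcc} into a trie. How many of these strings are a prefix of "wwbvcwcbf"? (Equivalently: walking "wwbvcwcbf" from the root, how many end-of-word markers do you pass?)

Traverse "wwbvcwcbf" character by character; count nodes along the way that are marked as word ends.
Prefixes of the query that are stored words: "wwbvcwcbf"
Count: 1

1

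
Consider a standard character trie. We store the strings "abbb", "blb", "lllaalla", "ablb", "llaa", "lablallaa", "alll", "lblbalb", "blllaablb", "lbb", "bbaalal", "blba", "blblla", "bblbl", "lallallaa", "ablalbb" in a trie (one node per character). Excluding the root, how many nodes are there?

68

For each word, the new-node count is its length minus the longest prefix already in the trie:
  "abbb" → 4 new (a, b, b, b)
  "blb" → 3 new (b, l, b)
  "lllaalla" → 8 new (l, l, l, a, a, l, l, a)
  "ablb" → prefix "ab" already present; 2 new (l, b)
  "llaa" → prefix "ll" already present; 2 new (a, a)
  "lablallaa" → prefix "l" already present; 8 new (a, b, l, a, l, l, a, a)
  "alll" → prefix "a" already present; 3 new (l, l, l)
  "lblbalb" → prefix "l" already present; 6 new (b, l, b, a, l, b)
  "blllaablb" → prefix "bl" already present; 7 new (l, l, a, a, b, l, b)
  "lbb" → prefix "lb" already present; 1 new (b)
  "bbaalal" → prefix "b" already present; 6 new (b, a, a, l, a, l)
  "blba" → prefix "blb" already present; 1 new (a)
  "blblla" → prefix "blb" already present; 3 new (l, l, a)
  "bblbl" → prefix "bb" already present; 3 new (l, b, l)
  "lallallaa" → prefix "la" already present; 7 new (l, l, a, l, l, a, a)
  "ablalbb" → prefix "abl" already present; 4 new (a, l, b, b)
Total nodes = 4 + 3 + 8 + 2 + 2 + 8 + 3 + 6 + 7 + 1 + 6 + 1 + 3 + 3 + 7 + 4 = 68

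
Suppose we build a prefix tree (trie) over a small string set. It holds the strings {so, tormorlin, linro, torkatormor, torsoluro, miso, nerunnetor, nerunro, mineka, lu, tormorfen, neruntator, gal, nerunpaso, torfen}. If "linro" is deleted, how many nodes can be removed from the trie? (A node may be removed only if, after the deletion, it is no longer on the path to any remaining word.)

A node on "linro"'s path can go only if nothing else ends at it or branches off below it.
The suffix "inro" (4 nodes) is used only by "linro"; the node for "l" still has the child "u", so pruning stops there.
Nodes removed: 4

4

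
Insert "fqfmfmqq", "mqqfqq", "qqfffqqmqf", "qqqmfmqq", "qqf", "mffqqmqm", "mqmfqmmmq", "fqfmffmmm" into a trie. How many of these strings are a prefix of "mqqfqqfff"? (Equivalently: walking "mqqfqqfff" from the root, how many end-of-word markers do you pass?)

Check each prefix of "mqqfqqfff" against the stored set — each match is an end-marker on the path.
Prefixes of the query that are stored words: "mqqfqq"
Count: 1

1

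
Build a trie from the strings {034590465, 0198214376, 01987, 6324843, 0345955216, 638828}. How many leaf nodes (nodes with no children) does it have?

A leaf is a node with no children — equivalently, the end of a word that is not a proper prefix of any other stored word.
Those words: "0198214376", "01987", "034590465", "0345955216", "6324843", "638828"
Leaf count: 6

6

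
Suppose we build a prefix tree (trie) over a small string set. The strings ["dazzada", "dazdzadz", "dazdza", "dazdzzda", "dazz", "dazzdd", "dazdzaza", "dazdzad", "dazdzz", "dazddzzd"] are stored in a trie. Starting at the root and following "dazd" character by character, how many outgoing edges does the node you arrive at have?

2

The children of the "dazd" node are the distinct next characters among strings starting with "dazd".
Characters that immediately follow "dazd" among the stored strings: {d, z}.
That node has 2 child edges.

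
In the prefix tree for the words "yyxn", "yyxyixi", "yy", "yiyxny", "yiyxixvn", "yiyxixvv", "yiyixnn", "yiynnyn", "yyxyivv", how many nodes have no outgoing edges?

A leaf is a node with no children — equivalently, the end of a word that is not a proper prefix of any other stored word.
Those words: "yiyixnn", "yiynnyn", "yiyxixvn", "yiyxixvv", "yiyxny", "yyxn", "yyxyivv", "yyxyixi"
Leaf count: 8

8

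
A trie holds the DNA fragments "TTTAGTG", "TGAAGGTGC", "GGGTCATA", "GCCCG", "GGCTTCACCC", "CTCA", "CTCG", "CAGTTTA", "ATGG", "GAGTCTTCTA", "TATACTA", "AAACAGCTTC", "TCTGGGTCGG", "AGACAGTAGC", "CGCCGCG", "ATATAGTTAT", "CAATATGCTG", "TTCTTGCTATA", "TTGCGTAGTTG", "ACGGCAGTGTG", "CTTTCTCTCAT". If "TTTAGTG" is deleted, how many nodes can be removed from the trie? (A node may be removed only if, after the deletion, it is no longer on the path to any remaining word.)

5

After clearing the end-marker at "TTTAGTG", prune upward until reaching a node still needed by another word.
The suffix "TAGTG" (5 nodes) is used only by "TTTAGTG"; the node for "TT" still has the child "C", so pruning stops there.
Nodes removed: 5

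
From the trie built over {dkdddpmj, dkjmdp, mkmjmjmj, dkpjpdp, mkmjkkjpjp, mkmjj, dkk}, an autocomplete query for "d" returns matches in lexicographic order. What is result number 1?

DFS of the "d" subtree visits, in order: "dkdddpmj", "dkjmdp", "dkk", "dkpjpdp"
Position 1: dkdddpmj

dkdddpmj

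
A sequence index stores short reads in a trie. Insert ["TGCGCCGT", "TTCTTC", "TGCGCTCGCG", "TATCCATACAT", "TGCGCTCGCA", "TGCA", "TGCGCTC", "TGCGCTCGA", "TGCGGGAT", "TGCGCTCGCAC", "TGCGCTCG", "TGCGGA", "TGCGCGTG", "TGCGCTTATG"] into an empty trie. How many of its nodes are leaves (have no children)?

A leaf is a node with no children — equivalently, the end of a word that is not a proper prefix of any other stored word.
Those words: "TATCCATACAT", "TGCA", "TGCGCCGT", "TGCGCGTG", "TGCGCTCGA", "TGCGCTCGCAC", "TGCGCTCGCG", "TGCGCTTATG", "TGCGGA", "TGCGGGAT", "TTCTTC"
Leaf count: 11

11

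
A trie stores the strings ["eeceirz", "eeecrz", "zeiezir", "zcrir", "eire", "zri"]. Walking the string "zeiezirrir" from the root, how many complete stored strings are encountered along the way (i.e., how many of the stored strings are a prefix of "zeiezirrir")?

Walk "zeiezirrir" from the root; an end-of-word marker is hit whenever a stored word is a prefix of "zeiezirrir".
Prefixes of the query that are stored words: "zeiezir"
Count: 1

1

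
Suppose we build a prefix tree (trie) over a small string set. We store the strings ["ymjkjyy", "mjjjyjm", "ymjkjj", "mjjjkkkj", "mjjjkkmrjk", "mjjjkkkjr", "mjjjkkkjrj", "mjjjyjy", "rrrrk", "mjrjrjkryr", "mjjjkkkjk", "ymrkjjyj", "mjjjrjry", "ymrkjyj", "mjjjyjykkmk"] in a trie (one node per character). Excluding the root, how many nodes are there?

56

Trace insertions, counting only characters that open a new branch:
  "ymjkjyy" → 7 new (y, m, j, k, j, y, y)
  "mjjjyjm" → 7 new (m, j, j, j, y, j, m)
  "ymjkjj" → prefix "ymjkj" already present; 1 new (j)
  "mjjjkkkj" → prefix "mjjj" already present; 4 new (k, k, k, j)
  "mjjjkkmrjk" → prefix "mjjjkk" already present; 4 new (m, r, j, k)
  "mjjjkkkjr" → prefix "mjjjkkkj" already present; 1 new (r)
  "mjjjkkkjrj" → prefix "mjjjkkkjr" already present; 1 new (j)
  "mjjjyjy" → prefix "mjjjyj" already present; 1 new (y)
  "rrrrk" → 5 new (r, r, r, r, k)
  "mjrjrjkryr" → prefix "mj" already present; 8 new (r, j, r, j, k, r, y, r)
  "mjjjkkkjk" → prefix "mjjjkkkj" already present; 1 new (k)
  "ymrkjjyj" → prefix "ym" already present; 6 new (r, k, j, j, y, j)
  "mjjjrjry" → prefix "mjjj" already present; 4 new (r, j, r, y)
  "ymrkjyj" → prefix "ymrkj" already present; 2 new (y, j)
  "mjjjyjykkmk" → prefix "mjjjyjy" already present; 4 new (k, k, m, k)
Total nodes = 7 + 7 + 1 + 4 + 4 + 1 + 1 + 1 + 5 + 8 + 1 + 6 + 4 + 2 + 4 = 56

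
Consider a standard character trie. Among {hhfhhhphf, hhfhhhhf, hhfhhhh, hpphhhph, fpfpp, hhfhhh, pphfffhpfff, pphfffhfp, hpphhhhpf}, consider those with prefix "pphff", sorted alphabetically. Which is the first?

pphfffhfp

Words with prefix "pphff", in lexicographic order: "pphfffhfp", "pphfffhpfff"
The 1st is pphfffhfp.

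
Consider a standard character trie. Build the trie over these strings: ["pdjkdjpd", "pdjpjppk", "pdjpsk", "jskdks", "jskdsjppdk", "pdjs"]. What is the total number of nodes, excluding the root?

Count nodes per top-level branch (shared prefixes stored once):
  'j'-branch (jskdks, jskdsjppdk): 12 nodes
  'p'-branch (pdjkdjpd, pdjpjppk, pdjpsk, pdjs): 16 nodes
Sum: 28

28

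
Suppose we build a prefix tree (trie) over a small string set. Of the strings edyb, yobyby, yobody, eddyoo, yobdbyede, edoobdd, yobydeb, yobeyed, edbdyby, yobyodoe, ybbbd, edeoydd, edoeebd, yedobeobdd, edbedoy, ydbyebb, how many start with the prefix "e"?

7

Traverse to the node for "e", then collect every word in that subtree.
Words under "e": edbdyby, edbedoy, eddyoo, edeoydd, edoeebd, edoobdd, edyb
Count: 7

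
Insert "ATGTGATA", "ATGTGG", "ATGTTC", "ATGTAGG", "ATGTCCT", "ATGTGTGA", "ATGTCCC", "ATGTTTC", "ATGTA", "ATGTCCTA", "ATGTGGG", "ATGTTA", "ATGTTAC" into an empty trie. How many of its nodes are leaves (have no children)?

9

Leaves are exactly the stored words that no other stored word extends.
Those words: "ATGTAGG", "ATGTCCC", "ATGTCCTA", "ATGTGATA", "ATGTGGG", "ATGTGTGA", "ATGTTAC", "ATGTTC", "ATGTTTC"
Leaf count: 9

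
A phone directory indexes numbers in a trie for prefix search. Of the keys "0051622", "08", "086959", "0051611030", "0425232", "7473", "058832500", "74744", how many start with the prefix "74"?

2

Traverse to the node for "74", then collect every word in that subtree.
Matches: "7473", "74744"
Count: 2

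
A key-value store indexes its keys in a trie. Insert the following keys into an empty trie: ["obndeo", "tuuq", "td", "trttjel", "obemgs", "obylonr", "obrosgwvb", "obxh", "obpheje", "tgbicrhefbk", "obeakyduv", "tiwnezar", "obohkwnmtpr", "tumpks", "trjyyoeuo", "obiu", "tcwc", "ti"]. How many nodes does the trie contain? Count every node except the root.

Insert word by word; a character creates a node only if that edge doesn't already exist:
  "obndeo" → 6 new (o, b, n, d, e, o)
  "tuuq" → 4 new (t, u, u, q)
  "td" → prefix "t" already present; 1 new (d)
  "trttjel" → prefix "t" already present; 6 new (r, t, t, j, e, l)
  "obemgs" → prefix "ob" already present; 4 new (e, m, g, s)
  "obylonr" → prefix "ob" already present; 5 new (y, l, o, n, r)
  "obrosgwvb" → prefix "ob" already present; 7 new (r, o, s, g, w, v, b)
  "obxh" → prefix "ob" already present; 2 new (x, h)
  "obpheje" → prefix "ob" already present; 5 new (p, h, e, j, e)
  "tgbicrhefbk" → prefix "t" already present; 10 new (g, b, i, c, r, h, e, f, b, k)
  "obeakyduv" → prefix "obe" already present; 6 new (a, k, y, d, u, v)
  "tiwnezar" → prefix "t" already present; 7 new (i, w, n, e, z, a, r)
  "obohkwnmtpr" → prefix "ob" already present; 9 new (o, h, k, w, n, m, t, p, r)
  "tumpks" → prefix "tu" already present; 4 new (m, p, k, s)
  "trjyyoeuo" → prefix "tr" already present; 7 new (j, y, y, o, e, u, o)
  "obiu" → prefix "ob" already present; 2 new (i, u)
  "tcwc" → prefix "t" already present; 3 new (c, w, c)
  "ti" → prefix "ti" already present; 0 new (none)
Total nodes = 6 + 4 + 1 + 6 + 4 + 5 + 7 + 2 + 5 + 10 + 6 + 7 + 9 + 4 + 7 + 2 + 3 + 0 = 88

88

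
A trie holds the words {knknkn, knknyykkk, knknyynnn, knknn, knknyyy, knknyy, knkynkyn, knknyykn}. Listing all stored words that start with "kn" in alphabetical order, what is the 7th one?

knknyyy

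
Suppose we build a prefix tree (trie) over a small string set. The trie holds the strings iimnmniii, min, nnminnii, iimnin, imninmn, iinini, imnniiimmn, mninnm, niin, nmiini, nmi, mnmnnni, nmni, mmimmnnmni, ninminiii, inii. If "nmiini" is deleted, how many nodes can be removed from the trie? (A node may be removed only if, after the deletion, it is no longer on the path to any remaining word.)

3

A node on "nmiini"'s path can go only if nothing else ends at it or branches off below it.
The suffix "ini" (3 nodes) is used only by "nmiini"; "nmi" is itself a stored word, so pruning stops there.
Nodes removed: 3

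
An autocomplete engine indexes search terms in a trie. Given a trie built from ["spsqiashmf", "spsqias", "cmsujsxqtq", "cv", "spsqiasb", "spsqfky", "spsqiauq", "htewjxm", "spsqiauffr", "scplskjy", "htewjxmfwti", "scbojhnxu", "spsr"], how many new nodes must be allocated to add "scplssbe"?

3

"scpls" is already a path in the trie; the remaining "sbe" must be added.
Each of the 3 remaining characters creates one node.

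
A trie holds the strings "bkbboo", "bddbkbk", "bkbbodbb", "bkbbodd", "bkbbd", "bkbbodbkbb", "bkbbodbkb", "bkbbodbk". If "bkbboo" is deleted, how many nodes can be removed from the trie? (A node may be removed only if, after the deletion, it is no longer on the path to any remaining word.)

1

After clearing the end-marker at "bkbboo", prune upward until reaching a node still needed by another word.
The suffix "o" (1 node) is used only by "bkbboo"; the node for "bkbbo" still has the child "d", so pruning stops there.
Nodes removed: 1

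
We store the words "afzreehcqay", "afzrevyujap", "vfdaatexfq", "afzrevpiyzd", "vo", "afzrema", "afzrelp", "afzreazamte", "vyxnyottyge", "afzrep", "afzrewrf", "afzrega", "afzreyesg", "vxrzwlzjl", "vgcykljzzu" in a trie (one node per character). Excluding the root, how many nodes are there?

80

Count nodes per top-level branch (shared prefixes stored once):
  'a'-branch (afzreazamte, afzreehcqay, afzrega, afzrelp, afzrema, afzrep, afzrevpiyzd, afzrevyujap, afzrewrf, afzreyesg): 42 nodes
  'v'-branch (vfdaatexfq, vgcykljzzu, vo, vxrzwlzjl, vyxnyottyge): 38 nodes
Sum: 80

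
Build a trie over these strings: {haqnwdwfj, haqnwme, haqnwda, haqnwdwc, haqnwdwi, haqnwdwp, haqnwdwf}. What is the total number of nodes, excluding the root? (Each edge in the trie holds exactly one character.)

15

Trace insertions, counting only characters that open a new branch:
  "haqnwdwfj" → 9 new (h, a, q, n, w, d, w, f, j)
  "haqnwme" → prefix "haqnw" already present; 2 new (m, e)
  "haqnwda" → prefix "haqnwd" already present; 1 new (a)
  "haqnwdwc" → prefix "haqnwdw" already present; 1 new (c)
  "haqnwdwi" → prefix "haqnwdw" already present; 1 new (i)
  "haqnwdwp" → prefix "haqnwdw" already present; 1 new (p)
  "haqnwdwf" → prefix "haqnwdwf" already present; 0 new (none)
Total nodes = 9 + 2 + 1 + 1 + 1 + 1 + 0 = 15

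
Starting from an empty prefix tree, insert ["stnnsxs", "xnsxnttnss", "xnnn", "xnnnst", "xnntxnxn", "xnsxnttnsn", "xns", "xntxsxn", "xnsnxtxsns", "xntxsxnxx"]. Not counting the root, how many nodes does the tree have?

41

Trace insertions, counting only characters that open a new branch:
  "stnnsxs" → 7 new (s, t, n, n, s, x, s)
  "xnsxnttnss" → 10 new (x, n, s, x, n, t, t, n, s, s)
  "xnnn" → prefix "xn" already present; 2 new (n, n)
  "xnnnst" → prefix "xnnn" already present; 2 new (s, t)
  "xnntxnxn" → prefix "xnn" already present; 5 new (t, x, n, x, n)
  "xnsxnttnsn" → prefix "xnsxnttns" already present; 1 new (n)
  "xns" → prefix "xns" already present; 0 new (none)
  "xntxsxn" → prefix "xn" already present; 5 new (t, x, s, x, n)
  "xnsnxtxsns" → prefix "xns" already present; 7 new (n, x, t, x, s, n, s)
  "xntxsxnxx" → prefix "xntxsxn" already present; 2 new (x, x)
Total nodes = 7 + 10 + 2 + 2 + 5 + 1 + 0 + 5 + 7 + 2 = 41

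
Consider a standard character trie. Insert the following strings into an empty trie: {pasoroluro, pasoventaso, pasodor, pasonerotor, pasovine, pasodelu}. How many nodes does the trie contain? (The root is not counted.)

33

For each word, the new-node count is its length minus the longest prefix already in the trie:
  "pasoroluro" → 10 new (p, a, s, o, r, o, l, u, r, o)
  "pasoventaso" → prefix "paso" already present; 7 new (v, e, n, t, a, s, o)
  "pasodor" → prefix "paso" already present; 3 new (d, o, r)
  "pasonerotor" → prefix "paso" already present; 7 new (n, e, r, o, t, o, r)
  "pasovine" → prefix "pasov" already present; 3 new (i, n, e)
  "pasodelu" → prefix "pasod" already present; 3 new (e, l, u)
Total nodes = 10 + 7 + 3 + 7 + 3 + 3 = 33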